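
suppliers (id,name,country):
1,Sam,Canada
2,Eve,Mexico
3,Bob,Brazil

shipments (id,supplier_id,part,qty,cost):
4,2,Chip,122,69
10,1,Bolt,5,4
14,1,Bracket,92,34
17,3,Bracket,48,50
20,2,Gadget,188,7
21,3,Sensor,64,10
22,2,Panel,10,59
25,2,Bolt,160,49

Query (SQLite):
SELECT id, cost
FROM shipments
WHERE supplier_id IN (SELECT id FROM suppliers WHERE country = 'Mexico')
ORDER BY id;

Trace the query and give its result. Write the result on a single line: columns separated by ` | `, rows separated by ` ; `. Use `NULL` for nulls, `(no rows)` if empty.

Inner query: suppliers.id where country = 'Mexico'.
Outer: keep shipments rows whose supplier_id is in that set.
Inner query → {2}

4 | 69 ; 20 | 7 ; 22 | 59 ; 25 | 49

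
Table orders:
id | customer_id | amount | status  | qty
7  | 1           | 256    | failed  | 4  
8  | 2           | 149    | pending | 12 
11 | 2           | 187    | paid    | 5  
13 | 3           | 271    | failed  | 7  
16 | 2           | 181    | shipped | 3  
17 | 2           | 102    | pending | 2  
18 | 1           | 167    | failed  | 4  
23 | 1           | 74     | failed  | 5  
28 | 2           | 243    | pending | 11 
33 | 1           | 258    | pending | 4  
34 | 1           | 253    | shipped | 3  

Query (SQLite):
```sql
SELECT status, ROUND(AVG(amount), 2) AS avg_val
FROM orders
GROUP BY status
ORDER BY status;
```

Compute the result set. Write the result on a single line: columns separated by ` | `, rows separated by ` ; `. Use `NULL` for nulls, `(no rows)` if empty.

Partition orders by status; compute ROUND(AVG(amount), 2) within each group.
  failed: ids {7, 13, 18, 23} → ROUND(AVG(amount), 2)=192
  paid: ids {11} → ROUND(AVG(amount), 2)=187
  pending: ids {8, 17, 28, 33} → ROUND(AVG(amount), 2)=188
  shipped: ids {16, 34} → ROUND(AVG(amount), 2)=217

failed | 192 ; paid | 187 ; pending | 188 ; shipped | 217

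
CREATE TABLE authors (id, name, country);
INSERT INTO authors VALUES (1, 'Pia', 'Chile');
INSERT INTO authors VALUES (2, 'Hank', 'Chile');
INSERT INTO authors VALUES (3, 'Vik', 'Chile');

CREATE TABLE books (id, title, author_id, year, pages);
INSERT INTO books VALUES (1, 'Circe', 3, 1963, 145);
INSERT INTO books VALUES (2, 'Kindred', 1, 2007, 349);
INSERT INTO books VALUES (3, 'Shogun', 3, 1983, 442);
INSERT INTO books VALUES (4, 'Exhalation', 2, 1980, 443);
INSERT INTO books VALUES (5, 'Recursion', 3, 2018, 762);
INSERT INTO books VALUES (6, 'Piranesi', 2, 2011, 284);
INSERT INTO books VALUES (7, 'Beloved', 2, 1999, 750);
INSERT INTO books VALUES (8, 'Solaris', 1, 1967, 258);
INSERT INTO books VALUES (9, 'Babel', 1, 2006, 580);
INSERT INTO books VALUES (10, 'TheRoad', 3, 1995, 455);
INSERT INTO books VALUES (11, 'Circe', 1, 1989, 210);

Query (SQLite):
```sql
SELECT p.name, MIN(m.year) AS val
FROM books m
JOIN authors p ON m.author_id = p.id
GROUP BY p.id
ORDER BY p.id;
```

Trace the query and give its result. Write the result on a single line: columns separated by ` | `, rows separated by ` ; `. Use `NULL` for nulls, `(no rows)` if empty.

Pia | 1967 ; Hank | 1980 ; Vik | 1963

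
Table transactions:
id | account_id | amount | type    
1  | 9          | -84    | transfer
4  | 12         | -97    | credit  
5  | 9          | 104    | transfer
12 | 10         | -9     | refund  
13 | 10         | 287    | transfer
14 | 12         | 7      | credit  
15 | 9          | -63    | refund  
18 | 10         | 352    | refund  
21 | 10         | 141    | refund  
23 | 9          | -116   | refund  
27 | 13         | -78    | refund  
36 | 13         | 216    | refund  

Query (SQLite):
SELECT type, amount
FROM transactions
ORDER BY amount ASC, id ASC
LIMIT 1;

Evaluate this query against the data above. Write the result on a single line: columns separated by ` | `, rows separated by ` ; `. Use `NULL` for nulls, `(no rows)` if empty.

Sort by amount asc, tiebreak id asc: (-116, id=23), (-97, id=4), (-84, id=1), (-78, id=27) …. Take first 1.

refund | -116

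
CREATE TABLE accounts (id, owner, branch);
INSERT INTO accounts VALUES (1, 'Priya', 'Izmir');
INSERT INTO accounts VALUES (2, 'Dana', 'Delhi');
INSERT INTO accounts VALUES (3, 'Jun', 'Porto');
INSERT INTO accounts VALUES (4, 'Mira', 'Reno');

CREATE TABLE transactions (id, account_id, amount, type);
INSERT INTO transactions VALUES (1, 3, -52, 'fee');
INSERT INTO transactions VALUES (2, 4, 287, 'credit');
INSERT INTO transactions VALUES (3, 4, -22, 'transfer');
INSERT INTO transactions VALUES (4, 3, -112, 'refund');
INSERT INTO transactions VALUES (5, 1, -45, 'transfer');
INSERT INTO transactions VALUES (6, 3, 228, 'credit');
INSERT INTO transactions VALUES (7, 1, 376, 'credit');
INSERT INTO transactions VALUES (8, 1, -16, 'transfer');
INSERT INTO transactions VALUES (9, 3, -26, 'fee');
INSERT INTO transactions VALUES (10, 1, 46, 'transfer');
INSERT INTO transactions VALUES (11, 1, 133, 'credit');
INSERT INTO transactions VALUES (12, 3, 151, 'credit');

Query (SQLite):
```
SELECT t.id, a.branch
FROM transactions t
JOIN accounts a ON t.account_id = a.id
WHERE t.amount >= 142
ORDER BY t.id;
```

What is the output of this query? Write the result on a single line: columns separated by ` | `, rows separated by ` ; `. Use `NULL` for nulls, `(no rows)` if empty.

Each transactions row matches the accounts row where account_id = accounts.id.
Then keep rows with t.amount >= 142.

2 | Reno ; 6 | Porto ; 7 | Izmir ; 12 | Porto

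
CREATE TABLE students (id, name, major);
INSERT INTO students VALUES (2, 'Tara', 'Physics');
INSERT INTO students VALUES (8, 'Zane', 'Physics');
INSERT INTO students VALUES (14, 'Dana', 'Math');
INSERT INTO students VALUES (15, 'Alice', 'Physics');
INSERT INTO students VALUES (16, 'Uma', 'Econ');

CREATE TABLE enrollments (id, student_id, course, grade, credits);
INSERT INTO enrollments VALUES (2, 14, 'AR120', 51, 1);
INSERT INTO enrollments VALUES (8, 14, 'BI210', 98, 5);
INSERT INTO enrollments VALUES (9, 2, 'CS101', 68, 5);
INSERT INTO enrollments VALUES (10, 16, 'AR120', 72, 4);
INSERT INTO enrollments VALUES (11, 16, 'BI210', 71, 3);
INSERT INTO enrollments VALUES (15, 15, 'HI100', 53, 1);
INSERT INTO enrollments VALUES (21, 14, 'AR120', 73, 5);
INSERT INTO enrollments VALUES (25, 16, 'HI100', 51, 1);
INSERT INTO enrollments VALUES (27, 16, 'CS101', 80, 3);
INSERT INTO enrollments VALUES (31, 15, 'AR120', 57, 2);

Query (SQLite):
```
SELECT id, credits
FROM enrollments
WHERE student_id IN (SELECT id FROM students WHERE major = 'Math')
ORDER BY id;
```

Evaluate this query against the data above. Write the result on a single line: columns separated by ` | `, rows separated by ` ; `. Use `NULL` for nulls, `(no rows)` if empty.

2 | 1 ; 8 | 5 ; 21 | 5

Inner query: students.id where major = 'Math'.
Outer: keep enrollments rows whose student_id is in that set.
Inner query → {14}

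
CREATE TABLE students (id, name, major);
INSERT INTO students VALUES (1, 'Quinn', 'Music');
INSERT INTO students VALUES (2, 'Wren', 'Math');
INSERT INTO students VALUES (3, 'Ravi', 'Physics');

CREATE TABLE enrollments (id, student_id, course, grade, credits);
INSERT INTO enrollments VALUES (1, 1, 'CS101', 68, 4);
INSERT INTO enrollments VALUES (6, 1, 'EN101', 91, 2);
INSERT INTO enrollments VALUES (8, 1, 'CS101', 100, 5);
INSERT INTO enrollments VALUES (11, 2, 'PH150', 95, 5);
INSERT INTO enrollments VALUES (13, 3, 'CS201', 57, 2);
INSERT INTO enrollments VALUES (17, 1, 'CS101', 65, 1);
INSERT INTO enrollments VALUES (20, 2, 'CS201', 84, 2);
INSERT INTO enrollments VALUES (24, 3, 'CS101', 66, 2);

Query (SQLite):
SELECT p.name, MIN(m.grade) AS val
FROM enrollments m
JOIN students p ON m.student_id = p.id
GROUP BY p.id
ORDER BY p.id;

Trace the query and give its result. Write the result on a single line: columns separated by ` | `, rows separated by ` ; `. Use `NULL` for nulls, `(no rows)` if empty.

Quinn | 65 ; Wren | 84 ; Ravi | 57

Join each enrollments row to its students via student_id.
Group joined rows by students.id; compute MIN(m.grade) per group.
  1: ids {1, 6, 8, 17} → MIN(m.grade)=65
  2: ids {11, 20} → MIN(m.grade)=84
  3: ids {13, 24} → MIN(m.grade)=57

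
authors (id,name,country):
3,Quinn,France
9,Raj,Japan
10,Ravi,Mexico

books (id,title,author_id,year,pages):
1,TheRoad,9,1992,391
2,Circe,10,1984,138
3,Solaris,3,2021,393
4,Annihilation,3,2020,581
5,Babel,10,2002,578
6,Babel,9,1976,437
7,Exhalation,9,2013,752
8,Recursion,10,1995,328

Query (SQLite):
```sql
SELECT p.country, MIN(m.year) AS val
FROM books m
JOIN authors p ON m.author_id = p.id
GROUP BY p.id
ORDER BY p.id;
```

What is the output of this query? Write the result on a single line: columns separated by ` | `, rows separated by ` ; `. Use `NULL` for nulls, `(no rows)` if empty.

Join each books row to its authors via author_id.
Group joined rows by authors.id; compute MIN(m.year) per group.
  3: ids {3, 4} → MIN(m.year)=2020
  9: ids {1, 6, 7} → MIN(m.year)=1976
  10: ids {2, 5, 8} → MIN(m.year)=1984

France | 2020 ; Japan | 1976 ; Mexico | 1984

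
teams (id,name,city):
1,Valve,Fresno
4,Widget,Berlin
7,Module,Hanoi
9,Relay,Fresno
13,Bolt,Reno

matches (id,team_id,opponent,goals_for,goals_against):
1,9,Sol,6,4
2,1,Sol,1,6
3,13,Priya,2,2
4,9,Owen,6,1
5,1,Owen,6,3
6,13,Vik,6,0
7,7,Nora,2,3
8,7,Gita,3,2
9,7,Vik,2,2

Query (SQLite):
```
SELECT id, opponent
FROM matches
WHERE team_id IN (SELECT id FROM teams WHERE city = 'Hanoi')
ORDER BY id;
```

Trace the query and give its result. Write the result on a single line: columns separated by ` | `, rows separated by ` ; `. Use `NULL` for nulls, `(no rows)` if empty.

Inner query: teams.id where city = 'Hanoi'.
Outer: keep matches rows whose team_id is in that set.
Inner query → {7}

7 | Nora ; 8 | Gita ; 9 | Vik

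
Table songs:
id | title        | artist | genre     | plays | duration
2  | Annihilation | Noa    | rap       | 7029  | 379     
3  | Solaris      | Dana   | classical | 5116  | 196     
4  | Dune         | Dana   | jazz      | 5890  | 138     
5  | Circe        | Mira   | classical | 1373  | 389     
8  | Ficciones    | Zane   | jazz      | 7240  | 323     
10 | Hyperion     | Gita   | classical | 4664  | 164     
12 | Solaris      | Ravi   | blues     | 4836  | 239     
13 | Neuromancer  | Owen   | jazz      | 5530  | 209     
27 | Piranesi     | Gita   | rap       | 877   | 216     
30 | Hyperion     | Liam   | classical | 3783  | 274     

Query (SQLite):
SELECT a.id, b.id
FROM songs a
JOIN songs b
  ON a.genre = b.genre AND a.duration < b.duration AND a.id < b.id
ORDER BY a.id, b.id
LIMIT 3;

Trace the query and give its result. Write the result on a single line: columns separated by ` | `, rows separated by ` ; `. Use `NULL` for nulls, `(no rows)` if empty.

3 | 5 ; 3 | 30 ; 4 | 8

Pairs (a,b) with same genre, a.duration < b.duration, a.id < b.id.
genre groups: blues:{12} classical:{3,5,10,30} jazz:{4,8,13} rap:{2,27}
Ordered by (a.id, b.id); first 3.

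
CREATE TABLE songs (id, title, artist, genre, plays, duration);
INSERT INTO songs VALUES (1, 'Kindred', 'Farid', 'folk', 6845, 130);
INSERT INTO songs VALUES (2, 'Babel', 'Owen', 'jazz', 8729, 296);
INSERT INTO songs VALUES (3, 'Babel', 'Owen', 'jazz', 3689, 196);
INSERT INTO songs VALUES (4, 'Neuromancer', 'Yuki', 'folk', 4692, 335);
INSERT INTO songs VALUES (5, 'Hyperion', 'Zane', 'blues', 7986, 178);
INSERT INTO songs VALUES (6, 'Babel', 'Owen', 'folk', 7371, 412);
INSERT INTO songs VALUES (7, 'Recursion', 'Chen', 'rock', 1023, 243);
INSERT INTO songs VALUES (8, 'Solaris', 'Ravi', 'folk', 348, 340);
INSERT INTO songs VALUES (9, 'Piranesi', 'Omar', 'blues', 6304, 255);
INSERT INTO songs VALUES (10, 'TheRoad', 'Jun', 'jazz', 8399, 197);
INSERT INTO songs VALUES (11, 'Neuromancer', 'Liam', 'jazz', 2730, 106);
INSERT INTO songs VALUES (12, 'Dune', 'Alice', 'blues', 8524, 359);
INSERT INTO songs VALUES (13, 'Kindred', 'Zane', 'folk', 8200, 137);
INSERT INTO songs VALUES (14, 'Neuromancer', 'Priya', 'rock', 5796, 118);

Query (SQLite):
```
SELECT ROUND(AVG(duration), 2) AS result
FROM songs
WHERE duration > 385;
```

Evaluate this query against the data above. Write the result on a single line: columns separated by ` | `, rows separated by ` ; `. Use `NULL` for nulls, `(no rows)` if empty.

412

Rows where duration > 385 → duration values: [412].
AVG = 412 / 1 (rounded to 2 dp).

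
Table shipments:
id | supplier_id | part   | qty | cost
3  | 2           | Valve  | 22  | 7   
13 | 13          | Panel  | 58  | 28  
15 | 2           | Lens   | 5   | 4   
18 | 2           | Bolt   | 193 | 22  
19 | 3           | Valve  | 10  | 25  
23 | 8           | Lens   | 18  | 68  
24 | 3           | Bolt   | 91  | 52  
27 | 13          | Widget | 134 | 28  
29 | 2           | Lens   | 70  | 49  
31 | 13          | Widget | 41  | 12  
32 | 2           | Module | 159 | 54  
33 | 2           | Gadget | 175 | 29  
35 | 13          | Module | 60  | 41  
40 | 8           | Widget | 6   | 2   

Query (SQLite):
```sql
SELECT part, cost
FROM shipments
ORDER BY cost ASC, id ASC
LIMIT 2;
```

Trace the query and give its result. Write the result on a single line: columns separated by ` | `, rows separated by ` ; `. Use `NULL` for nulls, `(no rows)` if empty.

Sort by cost asc, tiebreak id asc: (2, id=40), (4, id=15), (7, id=3), (12, id=31), (22, id=18) …. Take first 2.

Widget | 2 ; Lens | 4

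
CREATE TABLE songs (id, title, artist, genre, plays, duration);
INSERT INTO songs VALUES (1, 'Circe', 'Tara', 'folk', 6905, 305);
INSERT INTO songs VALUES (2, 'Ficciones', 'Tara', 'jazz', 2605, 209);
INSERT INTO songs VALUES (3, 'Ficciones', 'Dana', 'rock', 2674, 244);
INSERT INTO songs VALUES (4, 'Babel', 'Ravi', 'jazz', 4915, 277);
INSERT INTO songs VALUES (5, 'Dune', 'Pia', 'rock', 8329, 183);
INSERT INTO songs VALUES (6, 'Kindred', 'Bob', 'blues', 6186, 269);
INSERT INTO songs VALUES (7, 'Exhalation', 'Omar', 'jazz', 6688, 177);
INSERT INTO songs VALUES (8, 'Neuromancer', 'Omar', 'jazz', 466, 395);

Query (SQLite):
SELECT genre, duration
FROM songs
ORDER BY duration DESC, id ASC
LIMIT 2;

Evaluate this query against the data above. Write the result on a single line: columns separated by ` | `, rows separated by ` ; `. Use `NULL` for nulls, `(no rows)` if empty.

jazz | 395 ; folk | 305

Sort by duration desc, tiebreak id asc: (395, id=8), (305, id=1), (277, id=4), (269, id=6), (244, id=3) …. Take first 2.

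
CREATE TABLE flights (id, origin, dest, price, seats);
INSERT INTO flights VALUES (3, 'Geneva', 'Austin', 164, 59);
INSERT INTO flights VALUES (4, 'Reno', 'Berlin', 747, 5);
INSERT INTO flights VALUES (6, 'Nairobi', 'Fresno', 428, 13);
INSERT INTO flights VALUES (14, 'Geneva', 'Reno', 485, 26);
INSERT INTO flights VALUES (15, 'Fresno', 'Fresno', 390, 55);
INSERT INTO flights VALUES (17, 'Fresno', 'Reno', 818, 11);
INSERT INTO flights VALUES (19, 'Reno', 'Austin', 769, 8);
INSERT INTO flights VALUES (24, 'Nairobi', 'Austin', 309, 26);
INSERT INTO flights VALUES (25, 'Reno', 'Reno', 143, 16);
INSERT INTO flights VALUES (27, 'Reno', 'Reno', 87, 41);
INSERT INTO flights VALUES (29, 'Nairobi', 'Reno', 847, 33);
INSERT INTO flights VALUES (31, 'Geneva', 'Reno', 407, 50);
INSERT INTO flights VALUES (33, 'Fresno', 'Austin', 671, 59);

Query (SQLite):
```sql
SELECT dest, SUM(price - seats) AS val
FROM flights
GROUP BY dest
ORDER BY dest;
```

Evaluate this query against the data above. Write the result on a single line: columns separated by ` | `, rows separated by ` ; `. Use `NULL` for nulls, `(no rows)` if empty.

Austin | 1761 ; Berlin | 742 ; Fresno | 750 ; Reno | 2610

For each row compute price - seats.
Group by dest; take SUM of the expression per group.
  Austin: ids {3, 19, 24, 33} → SUM(price - seats)=1761
  Berlin: ids {4} → SUM(price - seats)=742
  Fresno: ids {6, 15} → SUM(price - seats)=750
  Reno: ids {14, 17, 25, 27, 29, 31} → SUM(price - seats)=2610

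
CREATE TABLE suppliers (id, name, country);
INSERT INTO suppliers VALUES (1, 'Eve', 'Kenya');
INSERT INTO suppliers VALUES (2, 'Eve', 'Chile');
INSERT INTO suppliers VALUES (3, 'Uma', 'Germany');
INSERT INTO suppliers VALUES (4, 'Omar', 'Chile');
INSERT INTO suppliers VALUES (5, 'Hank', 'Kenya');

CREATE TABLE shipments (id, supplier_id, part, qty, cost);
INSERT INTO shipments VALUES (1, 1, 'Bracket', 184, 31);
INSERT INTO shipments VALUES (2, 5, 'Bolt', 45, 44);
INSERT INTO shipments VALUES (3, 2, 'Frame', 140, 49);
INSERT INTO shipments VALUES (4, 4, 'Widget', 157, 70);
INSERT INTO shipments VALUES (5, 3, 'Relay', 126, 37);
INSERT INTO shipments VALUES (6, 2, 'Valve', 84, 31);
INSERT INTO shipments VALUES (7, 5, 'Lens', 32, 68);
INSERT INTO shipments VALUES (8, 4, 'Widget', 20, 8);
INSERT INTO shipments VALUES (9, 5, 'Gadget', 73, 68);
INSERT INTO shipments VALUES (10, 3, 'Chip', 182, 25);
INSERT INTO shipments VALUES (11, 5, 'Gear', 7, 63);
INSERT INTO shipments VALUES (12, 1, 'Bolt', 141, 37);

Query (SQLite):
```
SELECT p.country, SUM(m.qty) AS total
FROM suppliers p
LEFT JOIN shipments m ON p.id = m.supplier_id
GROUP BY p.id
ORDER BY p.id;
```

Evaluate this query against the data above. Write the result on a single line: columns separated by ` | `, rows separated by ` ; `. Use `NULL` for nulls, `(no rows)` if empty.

LEFT JOIN keeps every suppliers row; unmatched ones get NULL for shipments columns.
Group by suppliers.id and compute SUM(m.qty). SUM over an all-NULL group is NULL.
  1: ids {1, 12} → SUM(m.qty)=325
  2: ids {3, 6} → SUM(m.qty)=224
  3: ids {5, 10} → SUM(m.qty)=308
  4: ids {4, 8} → SUM(m.qty)=177
  5: ids {2, 7, 9, 11} → SUM(m.qty)=157

Kenya | 325 ; Chile | 224 ; Germany | 308 ; Chile | 177 ; Kenya | 157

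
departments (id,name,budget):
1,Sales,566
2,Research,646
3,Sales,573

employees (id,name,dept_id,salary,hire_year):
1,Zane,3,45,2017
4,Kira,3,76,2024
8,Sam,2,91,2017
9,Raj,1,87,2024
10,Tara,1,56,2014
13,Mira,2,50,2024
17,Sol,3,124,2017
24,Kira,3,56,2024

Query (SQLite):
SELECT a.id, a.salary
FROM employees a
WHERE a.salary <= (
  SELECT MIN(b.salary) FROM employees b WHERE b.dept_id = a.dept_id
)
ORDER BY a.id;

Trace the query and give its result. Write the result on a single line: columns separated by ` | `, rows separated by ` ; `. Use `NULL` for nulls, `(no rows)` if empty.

1 | 45 ; 10 | 56 ; 13 | 50

For each employees row a, compute MIN(salary) over rows sharing a.dept_id.
Keep row a if a.salary <= that per-group MIN.
  dept_id=1: MIN(salary) = 56
  dept_id=2: MIN(salary) = 50
  dept_id=3: MIN(salary) = 45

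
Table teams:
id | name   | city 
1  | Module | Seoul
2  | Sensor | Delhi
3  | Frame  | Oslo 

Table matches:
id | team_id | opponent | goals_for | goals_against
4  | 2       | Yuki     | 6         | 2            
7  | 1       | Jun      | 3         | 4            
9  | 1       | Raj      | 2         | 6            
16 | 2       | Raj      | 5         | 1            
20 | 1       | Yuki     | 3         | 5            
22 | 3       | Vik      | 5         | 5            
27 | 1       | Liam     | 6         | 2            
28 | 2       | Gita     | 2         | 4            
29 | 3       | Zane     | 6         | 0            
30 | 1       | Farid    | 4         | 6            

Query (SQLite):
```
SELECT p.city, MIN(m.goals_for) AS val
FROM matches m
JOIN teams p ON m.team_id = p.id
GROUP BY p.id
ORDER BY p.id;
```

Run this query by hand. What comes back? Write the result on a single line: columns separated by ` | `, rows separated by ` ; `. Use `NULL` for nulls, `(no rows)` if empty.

Seoul | 2 ; Delhi | 2 ; Oslo | 5

Join each matches row to its teams via team_id.
Group joined rows by teams.id; compute MIN(m.goals_for) per group.
  1: ids {7, 9, 20, 27, 30} → MIN(m.goals_for)=2
  2: ids {4, 16, 28} → MIN(m.goals_for)=2
  3: ids {22, 29} → MIN(m.goals_for)=5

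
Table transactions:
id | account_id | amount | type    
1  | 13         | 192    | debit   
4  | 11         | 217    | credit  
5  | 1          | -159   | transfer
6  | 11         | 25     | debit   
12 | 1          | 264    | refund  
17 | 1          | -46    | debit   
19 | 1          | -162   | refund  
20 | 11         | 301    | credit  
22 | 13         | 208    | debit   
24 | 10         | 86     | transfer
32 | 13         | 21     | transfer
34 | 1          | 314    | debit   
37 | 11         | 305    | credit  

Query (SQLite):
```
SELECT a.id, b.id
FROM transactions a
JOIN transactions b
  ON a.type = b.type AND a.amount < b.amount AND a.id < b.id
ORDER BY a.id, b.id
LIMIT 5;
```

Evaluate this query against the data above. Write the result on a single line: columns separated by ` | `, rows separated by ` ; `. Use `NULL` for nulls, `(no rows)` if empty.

1 | 22 ; 1 | 34 ; 4 | 20 ; 4 | 37 ; 5 | 24

Pairs (a,b) with same type, a.amount < b.amount, a.id < b.id.
type groups: credit:{4,20,37} debit:{1,6,17,22,34} refund:{12,19} transfer:{5,24,32}
Ordered by (a.id, b.id); first 5.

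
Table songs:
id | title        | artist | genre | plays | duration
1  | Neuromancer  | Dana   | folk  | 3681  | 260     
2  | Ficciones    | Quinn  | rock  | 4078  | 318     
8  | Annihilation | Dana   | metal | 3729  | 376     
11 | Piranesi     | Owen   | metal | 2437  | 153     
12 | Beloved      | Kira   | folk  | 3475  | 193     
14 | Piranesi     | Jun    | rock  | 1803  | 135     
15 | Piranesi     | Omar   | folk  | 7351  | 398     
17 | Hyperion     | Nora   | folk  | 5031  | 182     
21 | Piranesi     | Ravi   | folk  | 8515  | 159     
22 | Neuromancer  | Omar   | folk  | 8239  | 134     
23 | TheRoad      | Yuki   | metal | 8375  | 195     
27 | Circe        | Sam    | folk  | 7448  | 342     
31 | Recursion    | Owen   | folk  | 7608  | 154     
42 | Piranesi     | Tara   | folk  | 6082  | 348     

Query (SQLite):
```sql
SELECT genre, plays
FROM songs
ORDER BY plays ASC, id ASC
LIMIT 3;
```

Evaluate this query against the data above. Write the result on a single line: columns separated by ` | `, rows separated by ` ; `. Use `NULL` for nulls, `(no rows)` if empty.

rock | 1803 ; metal | 2437 ; folk | 3475

Sort by plays asc, tiebreak id asc: (1803, id=14), (2437, id=11), (3475, id=12), (3681, id=1), (3729, id=8), (4078, id=2) …. Take first 3.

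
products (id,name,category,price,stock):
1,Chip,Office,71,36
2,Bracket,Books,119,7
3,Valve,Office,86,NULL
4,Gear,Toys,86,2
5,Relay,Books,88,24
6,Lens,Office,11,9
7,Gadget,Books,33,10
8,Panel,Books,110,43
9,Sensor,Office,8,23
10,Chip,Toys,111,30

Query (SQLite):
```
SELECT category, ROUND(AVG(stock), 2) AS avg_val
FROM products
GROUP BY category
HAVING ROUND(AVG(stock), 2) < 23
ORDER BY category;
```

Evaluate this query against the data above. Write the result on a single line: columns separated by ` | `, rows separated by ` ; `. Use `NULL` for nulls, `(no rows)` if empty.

Books | 21 ; Office | 22.67 ; Toys | 16

Partition products by category; compute ROUND(AVG(stock), 2) within each group.
HAVING: keep groups where ROUND(AVG(stock), 2) < 23.
  Books: ids {2, 5, 7, 8} → ROUND(AVG(stock), 2)=21
  Office: ids {1, 3, 6, 9} → ROUND(AVG(stock), 2)=22.67
  Toys: ids {4, 10} → ROUND(AVG(stock), 2)=16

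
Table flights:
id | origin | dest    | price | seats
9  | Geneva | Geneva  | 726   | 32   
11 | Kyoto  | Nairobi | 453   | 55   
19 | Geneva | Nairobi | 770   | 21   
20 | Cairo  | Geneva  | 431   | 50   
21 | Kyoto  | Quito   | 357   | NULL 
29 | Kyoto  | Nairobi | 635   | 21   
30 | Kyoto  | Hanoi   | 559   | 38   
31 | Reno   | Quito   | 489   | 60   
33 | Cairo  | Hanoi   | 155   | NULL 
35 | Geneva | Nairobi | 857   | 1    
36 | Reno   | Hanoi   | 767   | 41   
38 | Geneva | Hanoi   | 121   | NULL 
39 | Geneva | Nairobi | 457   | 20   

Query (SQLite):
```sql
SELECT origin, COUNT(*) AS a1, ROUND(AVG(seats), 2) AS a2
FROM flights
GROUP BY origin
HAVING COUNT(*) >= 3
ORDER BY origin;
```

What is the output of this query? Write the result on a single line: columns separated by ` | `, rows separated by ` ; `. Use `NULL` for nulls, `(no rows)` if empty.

Group flights by origin.
Per group compute: COUNT(*), ROUND(AVG(seats), 2).
HAVING: drop groups with fewer than 3 rows.
  Cairo: ids {20, 33} → COUNT(*)=2, ROUND(AVG(seats), 2)=50
  Geneva: ids {9, 19, 35, 38, 39} → COUNT(*)=5, ROUND(AVG(seats), 2)=18.5
  Kyoto: ids {11, 21, 29, 30} → COUNT(*)=4, ROUND(AVG(seats), 2)=38
  Reno: ids {31, 36} → COUNT(*)=2, ROUND(AVG(seats), 2)=50.5

Geneva | 5 | 18.5 ; Kyoto | 4 | 38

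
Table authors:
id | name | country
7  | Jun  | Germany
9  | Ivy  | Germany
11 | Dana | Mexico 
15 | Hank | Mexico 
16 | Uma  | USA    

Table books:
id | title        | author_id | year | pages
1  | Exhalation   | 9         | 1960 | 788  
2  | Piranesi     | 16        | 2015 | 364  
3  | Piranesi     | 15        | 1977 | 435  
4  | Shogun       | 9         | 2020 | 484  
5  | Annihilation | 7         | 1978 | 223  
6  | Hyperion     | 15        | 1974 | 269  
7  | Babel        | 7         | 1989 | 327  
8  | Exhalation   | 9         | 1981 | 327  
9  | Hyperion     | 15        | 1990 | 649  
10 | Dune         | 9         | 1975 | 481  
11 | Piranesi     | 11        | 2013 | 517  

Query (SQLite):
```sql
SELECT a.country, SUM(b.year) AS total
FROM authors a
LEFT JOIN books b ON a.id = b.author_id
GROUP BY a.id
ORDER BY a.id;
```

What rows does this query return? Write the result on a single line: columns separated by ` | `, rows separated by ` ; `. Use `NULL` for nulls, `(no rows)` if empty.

LEFT JOIN keeps every authors row; unmatched ones get NULL for books columns.
Group by authors.id and compute SUM(b.year). SUM over an all-NULL group is NULL.
  7: ids {5, 7} → SUM(b.year)=3967
  9: ids {1, 4, 8, 10} → SUM(b.year)=7936
  11: ids {11} → SUM(b.year)=2013
  15: ids {3, 6, 9} → SUM(b.year)=5941
  16: ids {2} → SUM(b.year)=2015

Germany | 3967 ; Germany | 7936 ; Mexico | 2013 ; Mexico | 5941 ; USA | 2015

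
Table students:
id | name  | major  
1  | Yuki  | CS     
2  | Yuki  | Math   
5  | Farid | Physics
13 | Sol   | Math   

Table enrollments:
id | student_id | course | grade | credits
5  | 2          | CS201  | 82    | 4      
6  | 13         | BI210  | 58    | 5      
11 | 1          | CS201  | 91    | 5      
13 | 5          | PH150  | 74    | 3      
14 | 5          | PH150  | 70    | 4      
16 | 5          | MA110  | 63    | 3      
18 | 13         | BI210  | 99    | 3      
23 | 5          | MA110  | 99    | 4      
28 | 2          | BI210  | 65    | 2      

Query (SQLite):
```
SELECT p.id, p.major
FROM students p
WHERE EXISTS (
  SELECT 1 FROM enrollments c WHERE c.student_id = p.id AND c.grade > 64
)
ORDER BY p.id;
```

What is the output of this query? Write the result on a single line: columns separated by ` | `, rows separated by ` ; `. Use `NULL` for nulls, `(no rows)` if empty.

For each students row, check whether any enrollments with matching student_id has grade > 64.
Keep rows where that is true.

1 | CS ; 2 | Math ; 5 | Physics ; 13 | Math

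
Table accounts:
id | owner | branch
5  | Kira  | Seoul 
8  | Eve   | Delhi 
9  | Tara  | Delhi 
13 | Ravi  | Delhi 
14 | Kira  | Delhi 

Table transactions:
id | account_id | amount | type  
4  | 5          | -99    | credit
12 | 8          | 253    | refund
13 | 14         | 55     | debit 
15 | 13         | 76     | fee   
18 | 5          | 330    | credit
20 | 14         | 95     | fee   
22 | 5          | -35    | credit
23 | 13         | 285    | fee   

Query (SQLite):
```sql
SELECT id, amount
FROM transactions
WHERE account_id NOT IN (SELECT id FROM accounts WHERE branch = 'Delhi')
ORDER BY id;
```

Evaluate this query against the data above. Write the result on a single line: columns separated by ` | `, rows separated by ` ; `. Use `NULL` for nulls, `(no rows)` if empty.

Inner query: accounts.id where branch = 'Delhi'.
Outer: keep transactions rows whose account_id is not in that set.
Inner query → {8, 9, 13, 14}

4 | -99 ; 18 | 330 ; 22 | -35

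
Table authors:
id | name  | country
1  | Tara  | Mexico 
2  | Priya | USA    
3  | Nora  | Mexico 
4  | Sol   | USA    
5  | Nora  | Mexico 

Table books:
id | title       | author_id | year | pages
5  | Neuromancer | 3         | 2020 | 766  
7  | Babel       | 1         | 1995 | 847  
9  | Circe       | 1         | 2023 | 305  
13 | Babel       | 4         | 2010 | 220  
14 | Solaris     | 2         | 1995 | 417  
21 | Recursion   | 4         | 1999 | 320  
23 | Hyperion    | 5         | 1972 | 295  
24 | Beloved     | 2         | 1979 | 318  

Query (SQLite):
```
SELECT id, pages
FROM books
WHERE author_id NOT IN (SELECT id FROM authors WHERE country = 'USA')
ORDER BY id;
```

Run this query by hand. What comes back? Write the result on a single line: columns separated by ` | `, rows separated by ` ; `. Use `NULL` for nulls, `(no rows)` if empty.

Inner query: authors.id where country = 'USA'.
Outer: keep books rows whose author_id is not in that set.
Inner query → {2, 4}

5 | 766 ; 7 | 847 ; 9 | 305 ; 23 | 295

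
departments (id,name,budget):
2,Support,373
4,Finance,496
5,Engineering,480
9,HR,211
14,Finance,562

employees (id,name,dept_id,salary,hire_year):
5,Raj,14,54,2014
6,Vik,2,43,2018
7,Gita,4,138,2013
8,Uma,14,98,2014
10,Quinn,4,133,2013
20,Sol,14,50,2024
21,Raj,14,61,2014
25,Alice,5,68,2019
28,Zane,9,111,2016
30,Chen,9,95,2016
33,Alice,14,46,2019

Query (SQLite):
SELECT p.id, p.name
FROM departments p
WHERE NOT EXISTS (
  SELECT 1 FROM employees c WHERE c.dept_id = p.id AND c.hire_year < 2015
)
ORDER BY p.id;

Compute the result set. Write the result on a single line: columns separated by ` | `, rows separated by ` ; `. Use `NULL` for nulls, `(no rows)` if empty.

For each departments row, check whether any employees with matching dept_id has hire_year < 2015.
Keep rows where that is false.

2 | Support ; 5 | Engineering ; 9 | HR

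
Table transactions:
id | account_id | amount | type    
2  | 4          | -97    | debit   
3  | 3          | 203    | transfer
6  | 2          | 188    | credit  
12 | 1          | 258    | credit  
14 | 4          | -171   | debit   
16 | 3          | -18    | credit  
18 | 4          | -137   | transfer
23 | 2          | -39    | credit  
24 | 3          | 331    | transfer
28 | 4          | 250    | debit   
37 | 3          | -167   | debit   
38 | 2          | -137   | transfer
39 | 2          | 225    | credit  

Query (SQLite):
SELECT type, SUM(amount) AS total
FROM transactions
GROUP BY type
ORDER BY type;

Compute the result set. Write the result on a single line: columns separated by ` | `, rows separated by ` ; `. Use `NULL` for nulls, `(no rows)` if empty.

Partition transactions by type; compute SUM(amount) within each group.
  credit: ids {6, 12, 16, 23, 39} → SUM(amount)=614
  debit: ids {2, 14, 28, 37} → SUM(amount)=-185
  transfer: ids {3, 18, 24, 38} → SUM(amount)=260

credit | 614 ; debit | -185 ; transfer | 260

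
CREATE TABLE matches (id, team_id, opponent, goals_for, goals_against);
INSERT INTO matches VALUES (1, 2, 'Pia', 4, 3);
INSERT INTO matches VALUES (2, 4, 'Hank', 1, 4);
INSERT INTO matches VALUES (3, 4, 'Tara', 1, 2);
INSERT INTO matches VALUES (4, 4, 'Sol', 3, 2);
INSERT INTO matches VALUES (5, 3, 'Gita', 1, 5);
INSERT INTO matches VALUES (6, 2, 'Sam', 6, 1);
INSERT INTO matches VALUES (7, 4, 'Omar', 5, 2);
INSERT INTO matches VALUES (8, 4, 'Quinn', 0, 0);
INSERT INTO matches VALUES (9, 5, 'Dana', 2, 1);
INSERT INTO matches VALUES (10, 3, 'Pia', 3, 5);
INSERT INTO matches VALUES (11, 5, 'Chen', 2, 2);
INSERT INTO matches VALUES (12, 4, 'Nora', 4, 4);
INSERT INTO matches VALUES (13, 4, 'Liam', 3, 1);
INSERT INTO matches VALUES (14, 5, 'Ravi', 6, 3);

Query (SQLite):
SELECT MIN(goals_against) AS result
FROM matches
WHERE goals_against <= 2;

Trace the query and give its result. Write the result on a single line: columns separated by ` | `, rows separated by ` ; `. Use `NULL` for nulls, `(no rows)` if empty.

Rows where goals_against <= 2 → goals_against values: [2, 2, 1, 2, 0, 1, 2, 1].
MIN of non-NULL values = 0.

0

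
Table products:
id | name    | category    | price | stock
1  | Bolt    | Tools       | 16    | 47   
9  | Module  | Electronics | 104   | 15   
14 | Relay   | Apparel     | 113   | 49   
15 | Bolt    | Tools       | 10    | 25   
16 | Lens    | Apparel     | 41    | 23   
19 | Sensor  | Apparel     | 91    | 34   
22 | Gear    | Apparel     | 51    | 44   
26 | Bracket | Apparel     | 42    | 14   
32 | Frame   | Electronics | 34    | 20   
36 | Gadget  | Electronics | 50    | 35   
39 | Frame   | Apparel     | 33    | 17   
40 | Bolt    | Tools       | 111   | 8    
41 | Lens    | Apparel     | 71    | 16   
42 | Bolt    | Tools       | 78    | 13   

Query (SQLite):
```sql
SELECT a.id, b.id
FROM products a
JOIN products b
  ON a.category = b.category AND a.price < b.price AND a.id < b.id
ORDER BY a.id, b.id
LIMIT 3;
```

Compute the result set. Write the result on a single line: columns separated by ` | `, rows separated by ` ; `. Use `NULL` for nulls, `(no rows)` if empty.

1 | 40 ; 1 | 42 ; 15 | 40

Pairs (a,b) with same category, a.price < b.price, a.id < b.id.
category groups: Apparel:{14,16,19,22,26,39,41} Electronics:{9,32,36} Tools:{1,15,40,42}
Ordered by (a.id, b.id); first 3.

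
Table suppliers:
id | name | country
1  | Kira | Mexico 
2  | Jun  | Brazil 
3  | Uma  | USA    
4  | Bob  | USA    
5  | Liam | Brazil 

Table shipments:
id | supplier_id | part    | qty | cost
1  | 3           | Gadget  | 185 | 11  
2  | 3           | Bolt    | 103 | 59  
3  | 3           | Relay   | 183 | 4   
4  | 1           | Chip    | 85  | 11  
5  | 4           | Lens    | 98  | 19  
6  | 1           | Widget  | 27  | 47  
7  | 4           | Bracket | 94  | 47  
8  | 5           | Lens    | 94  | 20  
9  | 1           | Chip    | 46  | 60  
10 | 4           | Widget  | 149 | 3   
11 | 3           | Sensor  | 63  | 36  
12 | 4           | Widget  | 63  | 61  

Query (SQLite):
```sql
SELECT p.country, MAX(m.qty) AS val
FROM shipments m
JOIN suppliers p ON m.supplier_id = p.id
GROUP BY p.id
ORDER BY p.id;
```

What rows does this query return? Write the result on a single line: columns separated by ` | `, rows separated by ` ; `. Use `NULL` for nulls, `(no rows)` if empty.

Mexico | 85 ; USA | 185 ; USA | 149 ; Brazil | 94

Join each shipments row to its suppliers via supplier_id.
Group joined rows by suppliers.id; compute MAX(m.qty) per group.
  1: ids {4, 6, 9} → MAX(m.qty)=85
  3: ids {1, 2, 3, 11} → MAX(m.qty)=185
  4: ids {5, 7, 10, 12} → MAX(m.qty)=149
  5: ids {8} → MAX(m.qty)=94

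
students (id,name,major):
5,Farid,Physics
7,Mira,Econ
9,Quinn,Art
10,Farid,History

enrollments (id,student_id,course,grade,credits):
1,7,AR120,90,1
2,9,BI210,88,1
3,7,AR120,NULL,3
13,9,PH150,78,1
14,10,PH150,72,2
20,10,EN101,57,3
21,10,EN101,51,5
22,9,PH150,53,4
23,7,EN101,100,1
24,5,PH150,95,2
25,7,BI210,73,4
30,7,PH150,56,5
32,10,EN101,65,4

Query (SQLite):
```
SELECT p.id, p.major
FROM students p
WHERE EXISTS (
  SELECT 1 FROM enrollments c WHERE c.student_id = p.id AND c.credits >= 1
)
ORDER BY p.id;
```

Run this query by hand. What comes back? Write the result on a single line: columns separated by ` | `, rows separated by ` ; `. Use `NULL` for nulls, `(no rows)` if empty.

5 | Physics ; 7 | Econ ; 9 | Art ; 10 | History

For each students row, check whether any enrollments with matching student_id has credits >= 1.
Keep rows where that is true.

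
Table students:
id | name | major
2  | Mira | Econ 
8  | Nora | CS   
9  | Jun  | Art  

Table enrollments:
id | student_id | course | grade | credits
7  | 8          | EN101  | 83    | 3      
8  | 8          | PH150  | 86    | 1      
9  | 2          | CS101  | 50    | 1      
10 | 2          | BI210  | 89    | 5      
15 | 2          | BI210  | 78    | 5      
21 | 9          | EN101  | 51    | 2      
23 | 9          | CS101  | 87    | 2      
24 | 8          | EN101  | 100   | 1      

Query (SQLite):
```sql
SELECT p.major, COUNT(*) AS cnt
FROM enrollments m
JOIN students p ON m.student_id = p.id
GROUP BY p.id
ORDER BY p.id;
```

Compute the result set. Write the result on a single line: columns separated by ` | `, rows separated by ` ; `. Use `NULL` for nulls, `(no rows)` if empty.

Join each enrollments row to its students via student_id.
Group joined rows by students.id; compute COUNT(*) per group.
  2: ids {9, 10, 15} → COUNT(*)=3
  8: ids {7, 8, 24} → COUNT(*)=3
  9: ids {21, 23} → COUNT(*)=2

Econ | 3 ; CS | 3 ; Art | 2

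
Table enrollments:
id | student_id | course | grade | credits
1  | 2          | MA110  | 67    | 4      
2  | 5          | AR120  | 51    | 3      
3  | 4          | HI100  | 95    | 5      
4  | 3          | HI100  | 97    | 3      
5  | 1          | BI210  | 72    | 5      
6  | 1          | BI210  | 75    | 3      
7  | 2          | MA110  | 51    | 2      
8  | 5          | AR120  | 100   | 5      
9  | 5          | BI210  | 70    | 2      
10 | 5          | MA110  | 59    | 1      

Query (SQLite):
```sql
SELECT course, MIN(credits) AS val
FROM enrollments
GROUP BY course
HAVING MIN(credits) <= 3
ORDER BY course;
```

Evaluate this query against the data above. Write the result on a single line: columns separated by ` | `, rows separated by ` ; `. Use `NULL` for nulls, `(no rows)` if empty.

Partition enrollments by course; compute MIN(credits) within each group.
HAVING: keep groups where MIN(credits) <= 3.
  AR120: ids {2, 8} → MIN(credits)=3
  BI210: ids {5, 6, 9} → MIN(credits)=2
  HI100: ids {3, 4} → MIN(credits)=3
  MA110: ids {1, 7, 10} → MIN(credits)=1

AR120 | 3 ; BI210 | 2 ; HI100 | 3 ; MA110 | 1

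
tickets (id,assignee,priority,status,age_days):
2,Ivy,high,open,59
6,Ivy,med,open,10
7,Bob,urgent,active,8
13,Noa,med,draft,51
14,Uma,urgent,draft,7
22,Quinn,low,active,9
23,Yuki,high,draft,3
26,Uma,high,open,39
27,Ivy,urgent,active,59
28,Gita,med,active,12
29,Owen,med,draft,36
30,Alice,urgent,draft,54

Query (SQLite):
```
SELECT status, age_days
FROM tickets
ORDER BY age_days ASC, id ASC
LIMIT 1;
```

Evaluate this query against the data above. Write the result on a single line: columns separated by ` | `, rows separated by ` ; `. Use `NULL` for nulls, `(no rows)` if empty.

Sort by age_days asc, tiebreak id asc: (3, id=23), (7, id=14), (8, id=7), (9, id=22) …. Take first 1.

draft | 3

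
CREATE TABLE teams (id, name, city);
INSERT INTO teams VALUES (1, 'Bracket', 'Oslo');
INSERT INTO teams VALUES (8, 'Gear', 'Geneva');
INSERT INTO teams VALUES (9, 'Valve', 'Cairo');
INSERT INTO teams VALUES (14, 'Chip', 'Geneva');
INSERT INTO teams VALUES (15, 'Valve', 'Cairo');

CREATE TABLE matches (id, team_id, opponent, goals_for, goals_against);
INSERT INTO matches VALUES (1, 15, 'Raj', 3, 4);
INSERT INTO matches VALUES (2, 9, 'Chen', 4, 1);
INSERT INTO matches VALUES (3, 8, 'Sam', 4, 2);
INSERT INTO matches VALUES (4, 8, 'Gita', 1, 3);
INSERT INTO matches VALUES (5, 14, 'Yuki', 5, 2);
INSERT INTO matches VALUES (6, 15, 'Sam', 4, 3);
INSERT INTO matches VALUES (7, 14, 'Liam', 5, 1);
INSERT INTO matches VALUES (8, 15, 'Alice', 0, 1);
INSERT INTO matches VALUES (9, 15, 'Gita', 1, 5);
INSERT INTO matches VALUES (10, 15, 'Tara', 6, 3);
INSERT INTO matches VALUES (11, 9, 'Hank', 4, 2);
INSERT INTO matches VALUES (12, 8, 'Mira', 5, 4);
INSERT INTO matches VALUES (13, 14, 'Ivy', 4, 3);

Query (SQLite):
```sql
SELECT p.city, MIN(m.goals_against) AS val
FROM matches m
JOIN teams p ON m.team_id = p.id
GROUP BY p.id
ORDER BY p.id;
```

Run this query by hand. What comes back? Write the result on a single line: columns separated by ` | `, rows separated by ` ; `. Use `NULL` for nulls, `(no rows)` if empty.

Geneva | 2 ; Cairo | 1 ; Geneva | 1 ; Cairo | 1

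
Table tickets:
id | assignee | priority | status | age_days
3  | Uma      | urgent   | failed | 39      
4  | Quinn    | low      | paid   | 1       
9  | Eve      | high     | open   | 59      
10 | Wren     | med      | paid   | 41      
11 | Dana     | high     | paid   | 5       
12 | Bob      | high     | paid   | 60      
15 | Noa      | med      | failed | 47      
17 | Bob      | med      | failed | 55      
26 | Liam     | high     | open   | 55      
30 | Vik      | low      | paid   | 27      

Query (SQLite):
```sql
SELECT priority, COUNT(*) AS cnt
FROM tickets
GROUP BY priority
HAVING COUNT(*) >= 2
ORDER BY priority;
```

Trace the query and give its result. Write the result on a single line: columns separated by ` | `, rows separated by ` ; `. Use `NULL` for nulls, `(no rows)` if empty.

high | 4 ; low | 2 ; med | 3

Partition tickets by priority; compute COUNT(*) within each group.
HAVING: keep groups with count ≥ 2.
  high: ids {9, 11, 12, 26} → COUNT(*)=4
  low: ids {4, 30} → COUNT(*)=2
  med: ids {10, 15, 17} → COUNT(*)=3
  urgent: ids {3} → COUNT(*)=1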